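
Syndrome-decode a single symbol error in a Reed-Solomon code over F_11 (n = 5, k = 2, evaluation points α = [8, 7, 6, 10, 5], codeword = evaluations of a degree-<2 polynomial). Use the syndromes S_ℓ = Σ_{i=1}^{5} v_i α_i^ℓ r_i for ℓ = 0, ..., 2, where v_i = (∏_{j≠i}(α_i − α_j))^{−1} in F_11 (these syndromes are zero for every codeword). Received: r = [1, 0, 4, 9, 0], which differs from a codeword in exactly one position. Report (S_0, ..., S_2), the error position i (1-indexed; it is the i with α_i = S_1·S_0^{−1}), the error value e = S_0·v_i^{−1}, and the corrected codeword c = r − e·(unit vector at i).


S = (6, 9, 8), error at position 2, error magnitude e = 3, c = [1, 8, 4, 9, 0].

Step 1: column multipliers v_i = (∏_{j≠i}(α_i − α_j))^{−1} mod 11.
  i = 1 (α = 8): (8−7)(8−6)(8−10)(8−5) = 1·2·(−2)·3 = −12 ≡ 10, so v_1 = 10^{−1} = 10 (mod 11).
  i = 2 (α = 7): (7−8)(7−6)(7−10)(7−5) = (−1)·1·(−3)·2 = 6 ≡ 6, so v_2 = 6^{−1} = 2 (mod 11).
  i = 3 (α = 6): (6−8)(6−7)(6−10)(6−5) = (−2)·(−1)·(−4)·1 = −8 ≡ 3, so v_3 = 3^{−1} = 4 (mod 11).
  i = 4 (α = 10): (10−8)(10−7)(10−6)(10−5) = 2·3·4·5 = 120 ≡ 10, so v_4 = 10^{−1} = 10 (mod 11).
  i = 5 (α = 5): (5−8)(5−7)(5−6)(5−10) = (−3)·(−2)·(−1)·(−5) = 30 ≡ 8, so v_5 = 8^{−1} = 7 (mod 11).
  v = [10, 2, 4, 10, 7].
Step 2: syndromes of r = [1, 0, 4, 9, 0] (all sums mod 11).
  S_0 = Σ v_i r_i = 10·1 + 2·0 + 4·4 + 10·9 + 7·0 = 116 ≡ 6.
  S_1 = Σ v_i α_i r_i = 10·8·1 + 2·7·0 + 4·6·4 + 10·10·9 + 7·5·0 = 1076 ≡ 9.
  α_i^2 mod 11 = [9, 5, 3, 1, 3].
  S_2 = Σ v_i α_i^2 r_i = 10·9·1 + 2·5·0 + 4·3·4 + 10·1·9 + 7·3·0 = 228 ≡ 8.
  S = (6, 9, 8) ≠ 0, so r is not a codeword (an error is present).
Step 3: locate the error. For a single error e at position i, S_ℓ = v_i·e·α_i^ℓ, so α_err = S_1/S_0.
  S_0^{−1} = 6^{−1} = 2 (mod 11), so α_err = 9·2 = 18 ≡ 7 = α_2. Error position i = 2.
  Consistency check: S_2/S_1 = 8·5 = 40 ≡ 7 = α_err ✓ (single-error assumption holds).
Step 4: error magnitude e = S_0/v_2 = S_0·∏_{j≠2}(α_2 − α_j) = 6·6 = 36 ≡ 3 (mod 11).
Step 5: correct position 2: c_2 = r_2 − e = 0 − 3 ≡ 8 (mod 11). Hence c = [1, 8, 4, 9, 0].
  Check: interpolating c through the α_i gives m(x) = 2 + 4·x (degree < 2) with m(α_i) = c_i for every i, so c is indeed a codeword.


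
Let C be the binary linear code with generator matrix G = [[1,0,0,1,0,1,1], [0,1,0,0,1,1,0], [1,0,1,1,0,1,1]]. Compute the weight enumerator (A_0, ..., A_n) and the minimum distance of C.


Weight distribution: A_0 = 1, A_1 = 1, A_3 = 1, A_4 = 2, A_5 = 2, A_6 = 1. Minimum distance d = 1.

Enumerate all 2^3 = 8 messages m ∈ F_2^3.
For each, compute codeword c = mG in F_2^7, then tally its weight.
  m = 000 → c = 0000000, weight = 0.
  m = 100 → c = 1001011, weight = 4.
  m = 010 → c = 0100110, weight = 3.
  m = 110 → c = 1101101, weight = 5.
  m = 001 → c = 1011011, weight = 5.
  m = 101 → c = 0010000, weight = 1.
  m = 011 → c = 1111101, weight = 6.
  m = 111 → c = 0110110, weight = 4.
Tally weights:
  weight 0: 1 codewords.
  weight 1: 1 codewords.
  weight 3: 1 codewords.
  weight 4: 2 codewords.
  weight 5: 2 codewords.
  weight 6: 1 codewords.
Minimum distance d = smallest w > 0 with A_w > 0 = 1.
Sanity: Σ A_w = 8 = 2^3 = 8 ✓.


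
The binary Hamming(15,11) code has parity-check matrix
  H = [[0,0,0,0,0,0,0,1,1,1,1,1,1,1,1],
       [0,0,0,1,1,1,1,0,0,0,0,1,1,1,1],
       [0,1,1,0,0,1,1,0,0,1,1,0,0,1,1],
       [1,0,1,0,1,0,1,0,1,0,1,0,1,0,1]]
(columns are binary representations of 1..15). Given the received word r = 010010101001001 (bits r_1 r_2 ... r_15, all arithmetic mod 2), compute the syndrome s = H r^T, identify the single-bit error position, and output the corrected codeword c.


s = (1, 0, 1, 0)^T, error position = 10, corrected codeword c = 010010101101001

Compute s = H r^T mod 2 one row at a time:
  s_1 = 0 + 1 + 0 + 0 + 1 + 0 + 0 + 1 = 3 ≡ 1 (mod 2).
  s_2 = 0 + 1 + 0 + 1 + 1 + 0 + 0 + 1 = 4 ≡ 0 (mod 2).
  s_3 = 1 + 0 + 0 + 1 + 0 + 0 + 0 + 1 = 3 ≡ 1 (mod 2).
  s_4 = 0 + 0 + 1 + 1 + 1 + 0 + 0 + 1 = 4 ≡ 0 (mod 2).
s = (1, 0, 1, 0)^T — this equals column 10 of H (binary 1010), so error is at position 10.
Correct: flip bit 10 of r = 010010101001001 to get c = 010010101101001.


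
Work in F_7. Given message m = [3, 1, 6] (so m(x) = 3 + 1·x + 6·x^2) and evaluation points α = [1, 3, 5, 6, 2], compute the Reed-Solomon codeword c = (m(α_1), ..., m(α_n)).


c = [3, 4, 4, 1, 1]

Message polynomial: m(x) = 3 + 1·x + 6·x^2 (mod 7).
For each evaluation point α_i, compute m(α_i) mod 7:
  α_1 = 1: Horner steps 6 → 0 → 3, so m(1) = 3.
  α_2 = 3: Horner steps 6 → 5 → 4, so m(3) = 4.
  α_3 = 5: Horner steps 6 → 3 → 4, so m(5) = 4.
  α_4 = 6: Horner steps 6 → 2 → 1, so m(6) = 1.
  α_5 = 2: Horner steps 6 → 6 → 1, so m(2) = 1.
Codeword c = [3, 4, 4, 1, 1] ∈ F_7^5.


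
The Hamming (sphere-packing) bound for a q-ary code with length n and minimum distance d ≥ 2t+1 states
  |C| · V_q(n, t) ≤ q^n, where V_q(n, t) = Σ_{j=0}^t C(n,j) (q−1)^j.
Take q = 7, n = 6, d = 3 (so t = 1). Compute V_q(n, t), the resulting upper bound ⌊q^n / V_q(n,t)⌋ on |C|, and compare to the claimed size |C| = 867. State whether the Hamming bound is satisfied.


V_q(n, t) = 37, q^n = 117649, Hamming bound = 3179, |C| = 867 ≤ bound (satisfied).

Step 1: Compute V_q(n, t) = Σ_{j=0}^1 C(n, j) (q−1)^j.
  j = 0: C(6,0)·(6)^0 = 1·1 = 1.
  j = 1: C(6,1)·(6)^1 = 6·6 = 36.
  V_q(n, t) = 1 + 36 = 37.
Step 2: q^n = 7^6 = 117649.
Step 3: Hamming bound ⌊q^n / V_q(n,t)⌋ = ⌊117649/37⌋ = 3179.
Step 4: Compare |C| = 867 to 3179: satisfied.
The claimed |C| lies below the Hamming bound.


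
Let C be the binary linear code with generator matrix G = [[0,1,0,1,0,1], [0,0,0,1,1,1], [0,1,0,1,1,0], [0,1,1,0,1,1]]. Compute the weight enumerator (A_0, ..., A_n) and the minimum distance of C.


Weight distribution: A_0 = 1, A_1 = 1, A_2 = 6, A_3 = 6, A_4 = 1, A_5 = 1. Minimum distance d = 1.

Enumerate all 2^4 = 16 messages m ∈ F_2^4.
For each, compute codeword c = mG in F_2^6, then tally its weight.
  m = 0000 → c = 000000, weight = 0.
  m = 1000 → c = 010101, weight = 3.
  m = 0100 → c = 000111, weight = 3.
  m = 1100 → c = 010010, weight = 2.
  m = 0010 → c = 010110, weight = 3.
  m = 1010 → c = 000011, weight = 2.
  m = 0110 → c = 010001, weight = 2.
  m = 1110 → c = 000100, weight = 1.
  m = 0001 → c = 011011, weight = 4.
  m = 1001 → c = 001110, weight = 3.
  m = 0101 → c = 011100, weight = 3.
  m = 1101 → c = 001001, weight = 2.
  m = 0011 → c = 001101, weight = 3.
  m = 1011 → c = 011000, weight = 2.
  m = 0111 → c = 001010, weight = 2.
  m = 1111 → c = 011111, weight = 5.
Tally weights:
  weight 0: 1 codewords.
  weight 1: 1 codewords.
  weight 2: 6 codewords.
  weight 3: 6 codewords.
  weight 4: 1 codewords.
  weight 5: 1 codewords.
Minimum distance d = smallest w > 0 with A_w > 0 = 1.
Sanity: Σ A_w = 16 = 2^4 = 16 ✓.


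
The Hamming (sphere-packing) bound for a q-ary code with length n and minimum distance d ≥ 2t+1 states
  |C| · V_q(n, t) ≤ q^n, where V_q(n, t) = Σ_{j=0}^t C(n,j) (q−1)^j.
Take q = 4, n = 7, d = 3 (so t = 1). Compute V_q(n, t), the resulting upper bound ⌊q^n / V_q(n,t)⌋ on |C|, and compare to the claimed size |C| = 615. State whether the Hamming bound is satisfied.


V_q(n, t) = 22, q^n = 16384, Hamming bound = 744, |C| = 615 ≤ bound (satisfied).

Step 1: Compute V_q(n, t) = Σ_{j=0}^1 C(n, j) (q−1)^j.
  j = 0: C(7,0)·(3)^0 = 1·1 = 1.
  j = 1: C(7,1)·(3)^1 = 7·3 = 21.
  V_q(n, t) = 1 + 21 = 22.
Step 2: q^n = 4^7 = 16384.
Step 3: Hamming bound ⌊q^n / V_q(n,t)⌋ = ⌊16384/22⌋ = 744.
Step 4: Compare |C| = 615 to 744: satisfied.
The claimed |C| lies below the Hamming bound.


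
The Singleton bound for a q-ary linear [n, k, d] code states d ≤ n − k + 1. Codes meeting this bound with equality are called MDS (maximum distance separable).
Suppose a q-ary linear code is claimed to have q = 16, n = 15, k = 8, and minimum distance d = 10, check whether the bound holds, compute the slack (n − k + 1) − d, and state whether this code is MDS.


Singleton RHS = n − k + 1 = 8, slack = -2, bound violated (no such code; not MDS).

Singleton bound: d ≤ n − k + 1.
Here n = 15, k = 8, so n − k + 1 = 8.
Given d = 10, check d ≤ 8: NO.
Slack = (n − k + 1) − d = -2.
The slack is negative: d = 10 exceeds n − k + 1 = 8 by 2, so the Singleton bound is violated and no linear [15, 8, 10]_16 code can exist. In particular it is not MDS (MDS requires d = n − k + 1 exactly).
Description: the claimed parameters are [15, 8, 10]_16; such a code would be impossible (violates the Singleton bound).


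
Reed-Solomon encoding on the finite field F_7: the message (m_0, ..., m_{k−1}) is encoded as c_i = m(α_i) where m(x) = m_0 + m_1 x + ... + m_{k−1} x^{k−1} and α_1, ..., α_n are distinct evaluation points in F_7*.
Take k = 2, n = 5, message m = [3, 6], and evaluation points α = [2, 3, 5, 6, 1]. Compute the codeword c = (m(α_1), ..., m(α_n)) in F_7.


c = [1, 0, 5, 4, 2]

Message polynomial: m(x) = 3 + 6·x (mod 7).
For each evaluation point α_i, compute m(α_i) mod 7:
  α_1 = 2: Horner steps 6 → 1, so m(2) = 1.
  α_2 = 3: Horner steps 6 → 0, so m(3) = 0.
  α_3 = 5: Horner steps 6 → 5, so m(5) = 5.
  α_4 = 6: Horner steps 6 → 4, so m(6) = 4.
  α_5 = 1: Horner steps 6 → 2, so m(1) = 2.
Codeword c = [1, 0, 5, 4, 2] ∈ F_7^5.


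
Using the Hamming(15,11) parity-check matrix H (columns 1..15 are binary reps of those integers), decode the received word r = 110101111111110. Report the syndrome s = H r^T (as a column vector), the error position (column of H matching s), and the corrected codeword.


s = (1, 0, 0, 1)^T, error position = 9, corrected codeword c = 110101110111110

Compute s = H r^T mod 2 one row at a time:
  s_1 = 1 + 1 + 1 + 1 + 1 + 1 + 1 + 0 = 7 ≡ 1 (mod 2).
  s_2 = 1 + 0 + 1 + 1 + 1 + 1 + 1 + 0 = 6 ≡ 0 (mod 2).
  s_3 = 1 + 0 + 1 + 1 + 1 + 1 + 1 + 0 = 6 ≡ 0 (mod 2).
  s_4 = 1 + 0 + 0 + 1 + 1 + 1 + 1 + 0 = 5 ≡ 1 (mod 2).
s = (1, 0, 0, 1)^T — this equals column 9 of H (binary 1001), so error is at position 9.
Correct: flip bit 9 of r = 110101111111110 to get c = 110101110111110.


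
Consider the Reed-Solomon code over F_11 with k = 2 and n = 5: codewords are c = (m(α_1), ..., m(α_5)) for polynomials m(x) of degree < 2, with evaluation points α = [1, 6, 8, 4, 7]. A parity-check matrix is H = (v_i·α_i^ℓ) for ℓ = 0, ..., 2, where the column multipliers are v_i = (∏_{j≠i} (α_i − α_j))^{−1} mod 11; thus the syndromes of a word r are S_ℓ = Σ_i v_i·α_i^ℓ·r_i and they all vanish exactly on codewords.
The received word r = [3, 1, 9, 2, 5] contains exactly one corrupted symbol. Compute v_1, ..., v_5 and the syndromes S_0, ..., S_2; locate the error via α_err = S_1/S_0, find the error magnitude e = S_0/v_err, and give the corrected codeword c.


S = (4, 5, 9), error at position 4, error magnitude e = 9, c = [3, 1, 9, 4, 5].

Step 1: column multipliers v_i = (∏_{j≠i}(α_i − α_j))^{−1} mod 11.
  i = 1 (α = 1): (1−6)(1−8)(1−4)(1−7) = (−5)·(−7)·(−3)·(−6) = 630 ≡ 3, so v_1 = 3^{−1} = 4 (mod 11).
  i = 2 (α = 6): (6−1)(6−8)(6−4)(6−7) = 5·(−2)·2·(−1) = 20 ≡ 9, so v_2 = 9^{−1} = 5 (mod 11).
  i = 3 (α = 8): (8−1)(8−6)(8−4)(8−7) = 7·2·4·1 = 56 ≡ 1, so v_3 = 1^{−1} = 1 (mod 11).
  i = 4 (α = 4): (4−1)(4−6)(4−8)(4−7) = 3·(−2)·(−4)·(−3) = −72 ≡ 5, so v_4 = 5^{−1} = 9 (mod 11).
  i = 5 (α = 7): (7−1)(7−6)(7−8)(7−4) = 6·1·(−1)·3 = −18 ≡ 4, so v_5 = 4^{−1} = 3 (mod 11).
  v = [4, 5, 1, 9, 3].
Step 2: syndromes of r = [3, 1, 9, 2, 5] (all sums mod 11).
  S_0 = Σ v_i r_i = 4·3 + 5·1 + 1·9 + 9·2 + 3·5 = 59 ≡ 4.
  S_1 = Σ v_i α_i r_i = 4·1·3 + 5·6·1 + 1·8·9 + 9·4·2 + 3·7·5 = 291 ≡ 5.
  α_i^2 mod 11 = [1, 3, 9, 5, 5].
  S_2 = Σ v_i α_i^2 r_i = 4·1·3 + 5·3·1 + 1·9·9 + 9·5·2 + 3·5·5 = 273 ≡ 9.
  S = (4, 5, 9) ≠ 0, so r is not a codeword (an error is present).
Step 3: locate the error. For a single error e at position i, S_ℓ = v_i·e·α_i^ℓ, so α_err = S_1/S_0.
  S_0^{−1} = 4^{−1} = 3 (mod 11), so α_err = 5·3 = 15 ≡ 4 = α_4. Error position i = 4.
  Consistency check: S_2/S_1 = 9·9 = 81 ≡ 4 = α_err ✓ (single-error assumption holds).
Step 4: error magnitude e = S_0/v_4 = S_0·∏_{j≠4}(α_4 − α_j) = 4·5 = 20 ≡ 9 (mod 11).
Step 5: correct position 4: c_4 = r_4 − e = 2 − 9 ≡ 4 (mod 11). Hence c = [3, 1, 9, 4, 5].
  Check: interpolating c through the α_i gives m(x) = 10 + 4·x (degree < 2) with m(α_i) = c_i for every i, so c is indeed a codeword.


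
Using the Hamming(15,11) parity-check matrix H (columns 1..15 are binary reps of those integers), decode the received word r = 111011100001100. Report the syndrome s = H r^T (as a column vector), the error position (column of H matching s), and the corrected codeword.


s = (0, 1, 0, 1)^T, error position = 5, corrected codeword c = 111001100001100

Compute s = H r^T mod 2 one row at a time:
  s_1 = 0 + 0 + 0 + 0 + 1 + 1 + 0 + 0 = 2 ≡ 0 (mod 2).
  s_2 = 0 + 1 + 1 + 1 + 1 + 1 + 0 + 0 = 5 ≡ 1 (mod 2).
  s_3 = 1 + 1 + 1 + 1 + 0 + 0 + 0 + 0 = 4 ≡ 0 (mod 2).
  s_4 = 1 + 1 + 1 + 1 + 0 + 0 + 1 + 0 = 5 ≡ 1 (mod 2).
s = (0, 1, 0, 1)^T — this equals column 5 of H (binary 0101), so error is at position 5.
Correct: flip bit 5 of r = 111011100001100 to get c = 111001100001100.


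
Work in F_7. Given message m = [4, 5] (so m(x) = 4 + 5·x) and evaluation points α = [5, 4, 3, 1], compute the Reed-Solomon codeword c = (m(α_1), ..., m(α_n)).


c = [1, 3, 5, 2]

Message polynomial: m(x) = 4 + 5·x (mod 7).
For each evaluation point α_i, compute m(α_i) mod 7:
  α_1 = 5: Horner steps 5 → 1, so m(5) = 1.
  α_2 = 4: Horner steps 5 → 3, so m(4) = 3.
  α_3 = 3: Horner steps 5 → 5, so m(3) = 5.
  α_4 = 1: Horner steps 5 → 2, so m(1) = 2.
Codeword c = [1, 3, 5, 2] ∈ F_7^4.


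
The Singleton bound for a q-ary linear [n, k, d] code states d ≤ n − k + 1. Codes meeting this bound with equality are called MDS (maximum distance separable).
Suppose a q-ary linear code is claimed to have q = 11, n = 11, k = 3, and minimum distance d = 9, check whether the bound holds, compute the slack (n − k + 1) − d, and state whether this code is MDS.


Singleton RHS = n − k + 1 = 9, slack = 0, bound satisfied, MDS.

Singleton bound: d ≤ n − k + 1.
Here n = 11, k = 3, so n − k + 1 = 9.
Given d = 9, check d ≤ 9: YES.
Slack = (n − k + 1) − d = 0.
The code is MDS (slack = 0).
Description: the claimed parameters are [11, 3, 9]_11; such a code would be MDS (meets Singleton bound).


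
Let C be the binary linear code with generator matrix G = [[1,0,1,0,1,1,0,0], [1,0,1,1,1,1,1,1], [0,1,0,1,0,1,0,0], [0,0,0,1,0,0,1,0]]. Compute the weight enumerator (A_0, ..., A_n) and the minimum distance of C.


Weight distribution: A_0 = 1, A_1 = 1, A_2 = 1, A_3 = 3, A_4 = 3, A_5 = 3, A_6 = 3, A_7 = 1. Minimum distance d = 1.

Enumerate all 2^4 = 16 messages m ∈ F_2^4.
For each, compute codeword c = mG in F_2^8, then tally its weight.
  m = 0000 → c = 00000000, weight = 0.
  m = 1000 → c = 10101100, weight = 4.
  m = 0100 → c = 10111111, weight = 7.
  m = 1100 → c = 00010011, weight = 3.
  m = 0010 → c = 01010100, weight = 3.
  m = 1010 → c = 11111000, weight = 5.
  m = 0110 → c = 11101011, weight = 6.
  m = 1110 → c = 01000111, weight = 4.
  m = 0001 → c = 00010010, weight = 2.
  m = 1001 → c = 10111110, weight = 6.
  m = 0101 → c = 10101101, weight = 5.
  m = 1101 → c = 00000001, weight = 1.
  m = 0011 → c = 01000110, weight = 3.
  m = 1011 → c = 11101010, weight = 5.
  m = 0111 → c = 11111001, weight = 6.
  m = 1111 → c = 01010101, weight = 4.
Tally weights:
  weight 0: 1 codewords.
  weight 1: 1 codewords.
  weight 2: 1 codewords.
  weight 3: 3 codewords.
  weight 4: 3 codewords.
  weight 5: 3 codewords.
  weight 6: 3 codewords.
  weight 7: 1 codewords.
Minimum distance d = smallest w > 0 with A_w > 0 = 1.
Sanity: Σ A_w = 16 = 2^4 = 16 ✓.


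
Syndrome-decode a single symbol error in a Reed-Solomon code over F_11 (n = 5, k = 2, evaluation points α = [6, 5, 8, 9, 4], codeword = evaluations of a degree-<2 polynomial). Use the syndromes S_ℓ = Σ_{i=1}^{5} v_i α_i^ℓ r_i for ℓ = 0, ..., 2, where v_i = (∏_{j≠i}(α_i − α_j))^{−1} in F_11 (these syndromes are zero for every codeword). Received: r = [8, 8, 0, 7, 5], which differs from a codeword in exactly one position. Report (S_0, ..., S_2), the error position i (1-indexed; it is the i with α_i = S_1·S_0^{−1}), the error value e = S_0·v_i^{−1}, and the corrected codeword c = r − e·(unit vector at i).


S = (4, 9, 1), error at position 2, error magnitude e = 7, c = [8, 1, 0, 7, 5].

Step 1: column multipliers v_i = (∏_{j≠i}(α_i − α_j))^{−1} mod 11.
  i = 1 (α = 6): (6−5)(6−8)(6−9)(6−4) = 1·(−2)·(−3)·2 = 12 ≡ 1, so v_1 = 1^{−1} = 1 (mod 11).
  i = 2 (α = 5): (5−6)(5−8)(5−9)(5−4) = (−1)·(−3)·(−4)·1 = −12 ≡ 10, so v_2 = 10^{−1} = 10 (mod 11).
  i = 3 (α = 8): (8−6)(8−5)(8−9)(8−4) = 2·3·(−1)·4 = −24 ≡ 9, so v_3 = 9^{−1} = 5 (mod 11).
  i = 4 (α = 9): (9−6)(9−5)(9−8)(9−4) = 3·4·1·5 = 60 ≡ 5, so v_4 = 5^{−1} = 9 (mod 11).
  i = 5 (α = 4): (4−6)(4−5)(4−8)(4−9) = (−2)·(−1)·(−4)·(−5) = 40 ≡ 7, so v_5 = 7^{−1} = 8 (mod 11).
  v = [1, 10, 5, 9, 8].
Step 2: syndromes of r = [8, 8, 0, 7, 5] (all sums mod 11).
  S_0 = Σ v_i r_i = 1·8 + 10·8 + 5·0 + 9·7 + 8·5 = 191 ≡ 4.
  S_1 = Σ v_i α_i r_i = 1·6·8 + 10·5·8 + 5·8·0 + 9·9·7 + 8·4·5 = 1175 ≡ 9.
  α_i^2 mod 11 = [3, 3, 9, 4, 5].
  S_2 = Σ v_i α_i^2 r_i = 1·3·8 + 10·3·8 + 5·9·0 + 9·4·7 + 8·5·5 = 716 ≡ 1.
  S = (4, 9, 1) ≠ 0, so r is not a codeword (an error is present).
Step 3: locate the error. For a single error e at position i, S_ℓ = v_i·e·α_i^ℓ, so α_err = S_1/S_0.
  S_0^{−1} = 4^{−1} = 3 (mod 11), so α_err = 9·3 = 27 ≡ 5 = α_2. Error position i = 2.
  Consistency check: S_2/S_1 = 1·5 = 5 ≡ 5 = α_err ✓ (single-error assumption holds).
Step 4: error magnitude e = S_0/v_2 = S_0·∏_{j≠2}(α_2 − α_j) = 4·10 = 40 ≡ 7 (mod 11).
Step 5: correct position 2: c_2 = r_2 − e = 8 − 7 ≡ 1 (mod 11). Hence c = [8, 1, 0, 7, 5].
  Check: interpolating c through the α_i gives m(x) = 10 + 7·x (degree < 2) with m(α_i) = c_i for every i, so c is indeed a codeword.


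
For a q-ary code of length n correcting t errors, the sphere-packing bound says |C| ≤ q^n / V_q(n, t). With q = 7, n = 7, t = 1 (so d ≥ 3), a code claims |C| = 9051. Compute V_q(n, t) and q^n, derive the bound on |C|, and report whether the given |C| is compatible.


V_q(n, t) = 43, q^n = 823543, Hamming bound = 19152, |C| = 9051 ≤ bound (satisfied).

Step 1: Compute V_q(n, t) = Σ_{j=0}^1 C(n, j) (q−1)^j.
  j = 0: C(7,0)·(6)^0 = 1·1 = 1.
  j = 1: C(7,1)·(6)^1 = 7·6 = 42.
  V_q(n, t) = 1 + 42 = 43.
Step 2: q^n = 7^7 = 823543.
Step 3: Hamming bound ⌊q^n / V_q(n,t)⌋ = ⌊823543/43⌋ = 19152.
Step 4: Compare |C| = 9051 to 19152: satisfied.
The claimed |C| lies below the Hamming bound.


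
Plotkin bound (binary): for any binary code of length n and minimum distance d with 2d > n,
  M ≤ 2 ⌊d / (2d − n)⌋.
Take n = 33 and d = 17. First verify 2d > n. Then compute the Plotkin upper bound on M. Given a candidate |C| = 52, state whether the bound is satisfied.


Plotkin bound M ≤ 34; given |C| = 52 > bound (violated).

Check applicability: 2d = 34, n = 33.
2d − n = 1 > 0, so Plotkin applies.
Compute d/(2d−n) = 17/1 ≈ 17.0000.
⌊d/(2d−n)⌋ = 17.
Plotkin bound: M ≤ 2·17 = 34.
Given |C| = 52, check: VIOLATED.
This |C| is above the Plotkin bound, so no binary code with n = 33, d = 17 and 52 codewords exists.


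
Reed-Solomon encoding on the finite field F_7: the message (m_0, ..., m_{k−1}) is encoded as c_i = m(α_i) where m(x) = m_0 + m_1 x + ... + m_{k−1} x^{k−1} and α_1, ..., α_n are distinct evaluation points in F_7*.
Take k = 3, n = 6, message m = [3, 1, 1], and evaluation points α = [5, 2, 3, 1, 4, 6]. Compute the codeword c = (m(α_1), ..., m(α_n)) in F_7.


c = [5, 2, 1, 5, 2, 3]

Message polynomial: m(x) = 3 + 1·x + 1·x^2 (mod 7).
For each evaluation point α_i, compute m(α_i) mod 7:
  α_1 = 5: Horner steps 1 → 6 → 5, so m(5) = 5.
  α_2 = 2: Horner steps 1 → 3 → 2, so m(2) = 2.
  α_3 = 3: Horner steps 1 → 4 → 1, so m(3) = 1.
  α_4 = 1: Horner steps 1 → 2 → 5, so m(1) = 5.
  α_5 = 4: Horner steps 1 → 5 → 2, so m(4) = 2.
  α_6 = 6: Horner steps 1 → 0 → 3, so m(6) = 3.
Codeword c = [5, 2, 1, 5, 2, 3] ∈ F_7^6.


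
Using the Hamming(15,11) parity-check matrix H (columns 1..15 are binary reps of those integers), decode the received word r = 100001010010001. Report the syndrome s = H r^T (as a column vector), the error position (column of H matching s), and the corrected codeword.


s = (1, 0, 1, 1)^T, error position = 11, corrected codeword c = 100001010000001

Compute s = H r^T mod 2 one row at a time:
  s_1 = 1 + 0 + 0 + 1 + 0 + 0 + 0 + 1 = 3 ≡ 1 (mod 2).
  s_2 = 0 + 0 + 1 + 0 + 0 + 0 + 0 + 1 = 2 ≡ 0 (mod 2).
  s_3 = 0 + 0 + 1 + 0 + 0 + 1 + 0 + 1 = 3 ≡ 1 (mod 2).
  s_4 = 1 + 0 + 0 + 0 + 0 + 1 + 0 + 1 = 3 ≡ 1 (mod 2).
s = (1, 0, 1, 1)^T — this equals column 11 of H (binary 1011), so error is at position 11.
Correct: flip bit 11 of r = 100001010010001 to get c = 100001010000001.


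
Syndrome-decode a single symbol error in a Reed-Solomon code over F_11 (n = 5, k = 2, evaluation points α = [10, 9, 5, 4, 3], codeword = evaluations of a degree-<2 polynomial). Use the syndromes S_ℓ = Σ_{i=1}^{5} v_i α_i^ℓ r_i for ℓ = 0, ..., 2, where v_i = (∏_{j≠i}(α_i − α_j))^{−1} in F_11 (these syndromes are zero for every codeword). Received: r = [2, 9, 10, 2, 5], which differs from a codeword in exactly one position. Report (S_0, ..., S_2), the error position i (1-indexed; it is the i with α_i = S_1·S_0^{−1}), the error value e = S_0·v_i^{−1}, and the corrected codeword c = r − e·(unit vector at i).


S = (7, 4, 7), error at position 1, error magnitude e = 7, c = [6, 9, 10, 2, 5].

Step 1: column multipliers v_i = (∏_{j≠i}(α_i − α_j))^{−1} mod 11.
  i = 1 (α = 10): (10−9)(10−5)(10−4)(10−3) = 1·5·6·7 = 210 ≡ 1, so v_1 = 1^{−1} = 1 (mod 11).
  i = 2 (α = 9): (9−10)(9−5)(9−4)(9−3) = (−1)·4·5·6 = −120 ≡ 1, so v_2 = 1^{−1} = 1 (mod 11).
  i = 3 (α = 5): (5−10)(5−9)(5−4)(5−3) = (−5)·(−4)·1·2 = 40 ≡ 7, so v_3 = 7^{−1} = 8 (mod 11).
  i = 4 (α = 4): (4−10)(4−9)(4−5)(4−3) = (−6)·(−5)·(−1)·1 = −30 ≡ 3, so v_4 = 3^{−1} = 4 (mod 11).
  i = 5 (α = 3): (3−10)(3−9)(3−5)(3−4) = (−7)·(−6)·(−2)·(−1) = 84 ≡ 7, so v_5 = 7^{−1} = 8 (mod 11).
  v = [1, 1, 8, 4, 8].
Step 2: syndromes of r = [2, 9, 10, 2, 5] (all sums mod 11).
  S_0 = Σ v_i r_i = 1·2 + 1·9 + 8·10 + 4·2 + 8·5 = 139 ≡ 7.
  S_1 = Σ v_i α_i r_i = 1·10·2 + 1·9·9 + 8·5·10 + 4·4·2 + 8·3·5 = 653 ≡ 4.
  α_i^2 mod 11 = [1, 4, 3, 5, 9].
  S_2 = Σ v_i α_i^2 r_i = 1·1·2 + 1·4·9 + 8·3·10 + 4·5·2 + 8·9·5 = 678 ≡ 7.
  S = (7, 4, 7) ≠ 0, so r is not a codeword (an error is present).
Step 3: locate the error. For a single error e at position i, S_ℓ = v_i·e·α_i^ℓ, so α_err = S_1/S_0.
  S_0^{−1} = 7^{−1} = 8 (mod 11), so α_err = 4·8 = 32 ≡ 10 = α_1. Error position i = 1.
  Consistency check: S_2/S_1 = 7·3 = 21 ≡ 10 = α_err ✓ (single-error assumption holds).
Step 4: error magnitude e = S_0/v_1 = S_0·∏_{j≠1}(α_1 − α_j) = 7·1 = 7 ≡ 7 (mod 11).
Step 5: correct position 1: c_1 = r_1 − e = 2 − 7 ≡ 6 (mod 11). Hence c = [6, 9, 10, 2, 5].
  Check: interpolating c through the α_i gives m(x) = 3 + 8·x (degree < 2) with m(α_i) = c_i for every i, so c is indeed a codeword.


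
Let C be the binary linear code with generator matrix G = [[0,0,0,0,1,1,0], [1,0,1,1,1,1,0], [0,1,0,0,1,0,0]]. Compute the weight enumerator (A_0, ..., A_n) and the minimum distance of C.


Weight distribution: A_0 = 1, A_2 = 3, A_3 = 1, A_5 = 3. Minimum distance d = 2.

Enumerate all 2^3 = 8 messages m ∈ F_2^3.
For each, compute codeword c = mG in F_2^7, then tally its weight.
  m = 000 → c = 0000000, weight = 0.
  m = 100 → c = 0000110, weight = 2.
  m = 010 → c = 1011110, weight = 5.
  m = 110 → c = 1011000, weight = 3.
  m = 001 → c = 0100100, weight = 2.
  m = 101 → c = 0100010, weight = 2.
  m = 011 → c = 1111010, weight = 5.
  m = 111 → c = 1111100, weight = 5.
Tally weights:
  weight 0: 1 codewords.
  weight 2: 3 codewords.
  weight 3: 1 codewords.
  weight 5: 3 codewords.
Minimum distance d = smallest w > 0 with A_w > 0 = 2.
Sanity: Σ A_w = 8 = 2^3 = 8 ✓.


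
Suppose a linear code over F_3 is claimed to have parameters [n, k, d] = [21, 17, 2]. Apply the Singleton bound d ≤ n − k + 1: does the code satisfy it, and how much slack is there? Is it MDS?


Singleton RHS = n − k + 1 = 5, slack = 3, bound satisfied, not MDS.

Singleton bound: d ≤ n − k + 1.
Here n = 21, k = 17, so n − k + 1 = 5.
Given d = 2, check d ≤ 5: YES.
Slack = (n − k + 1) − d = 3.
The code is NOT MDS (slack = 3 > 0).
Description: the claimed parameters are [21, 17, 2]_3; such a code would be non-MDS.


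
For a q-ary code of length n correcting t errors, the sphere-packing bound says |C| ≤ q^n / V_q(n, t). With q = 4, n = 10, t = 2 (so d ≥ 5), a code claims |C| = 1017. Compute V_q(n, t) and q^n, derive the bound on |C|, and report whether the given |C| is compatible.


V_q(n, t) = 436, q^n = 1048576, Hamming bound = 2404, |C| = 1017 ≤ bound (satisfied).

Step 1: Compute V_q(n, t) = Σ_{j=0}^2 C(n, j) (q−1)^j.
  j = 0: C(10,0)·(3)^0 = 1·1 = 1.
  j = 1: C(10,1)·(3)^1 = 10·3 = 30.
  j = 2: C(10,2)·(3)^2 = 45·9 = 405.
  V_q(n, t) = 1 + 30 + 405 = 436.
Step 2: q^n = 4^10 = 1048576.
Step 3: Hamming bound ⌊q^n / V_q(n,t)⌋ = ⌊1048576/436⌋ = 2404.
Step 4: Compare |C| = 1017 to 2404: satisfied.
The claimed |C| lies below the Hamming bound.


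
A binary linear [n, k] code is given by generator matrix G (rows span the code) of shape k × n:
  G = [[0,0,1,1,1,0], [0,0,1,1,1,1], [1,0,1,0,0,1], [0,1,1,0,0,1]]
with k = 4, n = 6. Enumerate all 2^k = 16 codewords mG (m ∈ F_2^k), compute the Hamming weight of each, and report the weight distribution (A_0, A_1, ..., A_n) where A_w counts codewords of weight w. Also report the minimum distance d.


Weight distribution: A_0 = 1, A_1 = 1, A_2 = 3, A_3 = 6, A_4 = 3, A_5 = 1, A_6 = 1. Minimum distance d = 1.

Enumerate all 2^4 = 16 messages m ∈ F_2^4.
For each, compute codeword c = mG in F_2^6, then tally its weight.
  m = 0000 → c = 000000, weight = 0.
  m = 1000 → c = 001110, weight = 3.
  m = 0100 → c = 001111, weight = 4.
  m = 1100 → c = 000001, weight = 1.
  m = 0010 → c = 101001, weight = 3.
  m = 1010 → c = 100111, weight = 4.
  m = 0110 → c = 100110, weight = 3.
  m = 1110 → c = 101000, weight = 2.
  m = 0001 → c = 011001, weight = 3.
  m = 1001 → c = 010111, weight = 4.
  m = 0101 → c = 010110, weight = 3.
  m = 1101 → c = 011000, weight = 2.
  m = 0011 → c = 110000, weight = 2.
  m = 1011 → c = 111110, weight = 5.
  m = 0111 → c = 111111, weight = 6.
  m = 1111 → c = 110001, weight = 3.
Tally weights:
  weight 0: 1 codewords.
  weight 1: 1 codewords.
  weight 2: 3 codewords.
  weight 3: 6 codewords.
  weight 4: 3 codewords.
  weight 5: 1 codewords.
  weight 6: 1 codewords.
Minimum distance d = smallest w > 0 with A_w > 0 = 1.
Sanity: Σ A_w = 16 = 2^4 = 16 ✓.


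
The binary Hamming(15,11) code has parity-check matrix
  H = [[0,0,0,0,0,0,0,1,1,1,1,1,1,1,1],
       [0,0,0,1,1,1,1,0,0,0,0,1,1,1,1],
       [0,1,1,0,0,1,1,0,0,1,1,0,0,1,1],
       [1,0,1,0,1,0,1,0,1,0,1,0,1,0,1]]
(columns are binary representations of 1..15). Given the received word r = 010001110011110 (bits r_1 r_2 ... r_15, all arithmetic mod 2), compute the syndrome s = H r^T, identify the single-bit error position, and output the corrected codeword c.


s = (1, 1, 1, 1)^T, error position = 15, corrected codeword c = 010001110011111

Compute s = H r^T mod 2 one row at a time:
  s_1 = 1 + 0 + 0 + 1 + 1 + 1 + 1 + 0 = 5 ≡ 1 (mod 2).
  s_2 = 0 + 0 + 1 + 1 + 1 + 1 + 1 + 0 = 5 ≡ 1 (mod 2).
  s_3 = 1 + 0 + 1 + 1 + 0 + 1 + 1 + 0 = 5 ≡ 1 (mod 2).
  s_4 = 0 + 0 + 0 + 1 + 0 + 1 + 1 + 0 = 3 ≡ 1 (mod 2).
s = (1, 1, 1, 1)^T — this equals column 15 of H (binary 1111), so error is at position 15.
Correct: flip bit 15 of r = 010001110011110 to get c = 010001110011111.


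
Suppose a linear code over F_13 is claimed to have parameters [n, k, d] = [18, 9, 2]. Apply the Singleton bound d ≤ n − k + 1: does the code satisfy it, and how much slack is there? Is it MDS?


Singleton RHS = n − k + 1 = 10, slack = 8, bound satisfied, not MDS.

Singleton bound: d ≤ n − k + 1.
Here n = 18, k = 9, so n − k + 1 = 10.
Given d = 2, check d ≤ 10: YES.
Slack = (n − k + 1) − d = 8.
The code is NOT MDS (slack = 8 > 0).
Description: the claimed parameters are [18, 9, 2]_13; such a code would be non-MDS.


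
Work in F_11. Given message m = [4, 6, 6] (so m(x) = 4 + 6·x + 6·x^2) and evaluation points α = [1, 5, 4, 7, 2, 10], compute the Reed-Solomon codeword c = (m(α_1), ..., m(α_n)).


c = [5, 8, 3, 10, 7, 4]

Message polynomial: m(x) = 4 + 6·x + 6·x^2 (mod 11).
For each evaluation point α_i, compute m(α_i) mod 11:
  α_1 = 1: Horner steps 6 → 1 → 5, so m(1) = 5.
  α_2 = 5: Horner steps 6 → 3 → 8, so m(5) = 8.
  α_3 = 4: Horner steps 6 → 8 → 3, so m(4) = 3.
  α_4 = 7: Horner steps 6 → 4 → 10, so m(7) = 10.
  α_5 = 2: Horner steps 6 → 7 → 7, so m(2) = 7.
  α_6 = 10: Horner steps 6 → 0 → 4, so m(10) = 4.
Codeword c = [5, 8, 3, 10, 7, 4] ∈ F_11^6.


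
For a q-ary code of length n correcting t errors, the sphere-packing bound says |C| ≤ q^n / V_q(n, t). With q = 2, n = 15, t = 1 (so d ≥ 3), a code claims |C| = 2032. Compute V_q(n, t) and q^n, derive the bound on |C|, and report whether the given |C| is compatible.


V_q(n, t) = 16, q^n = 32768, Hamming bound = 2048, |C| = 2032 ≤ bound (satisfied).

Step 1: Compute V_q(n, t) = Σ_{j=0}^1 C(n, j) (q−1)^j.
  j = 0: C(15,0)·(1)^0 = 1·1 = 1.
  j = 1: C(15,1)·(1)^1 = 15·1 = 15.
  V_q(n, t) = 1 + 15 = 16.
Step 2: q^n = 2^15 = 32768.
Step 3: Hamming bound ⌊q^n / V_q(n,t)⌋ = ⌊32768/16⌋ = 2048.
Step 4: Compare |C| = 2032 to 2048: satisfied.
The claimed |C| lies below the Hamming bound.


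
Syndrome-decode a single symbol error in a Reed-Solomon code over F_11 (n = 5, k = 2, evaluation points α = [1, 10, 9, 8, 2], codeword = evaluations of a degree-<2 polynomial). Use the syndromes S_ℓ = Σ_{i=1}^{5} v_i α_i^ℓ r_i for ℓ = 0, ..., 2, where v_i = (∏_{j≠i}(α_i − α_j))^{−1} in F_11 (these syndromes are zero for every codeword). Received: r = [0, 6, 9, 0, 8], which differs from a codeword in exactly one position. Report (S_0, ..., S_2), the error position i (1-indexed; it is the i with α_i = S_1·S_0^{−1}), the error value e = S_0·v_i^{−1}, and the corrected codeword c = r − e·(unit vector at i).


S = (3, 2, 5), error at position 4, error magnitude e = 10, c = [0, 6, 9, 1, 8].

Step 1: column multipliers v_i = (∏_{j≠i}(α_i − α_j))^{−1} mod 11.
  i = 1 (α = 1): (1−10)(1−9)(1−8)(1−2) = (−9)·(−8)·(−7)·(−1) = 504 ≡ 9, so v_1 = 9^{−1} = 5 (mod 11).
  i = 2 (α = 10): (10−1)(10−9)(10−8)(10−2) = 9·1·2·8 = 144 ≡ 1, so v_2 = 1^{−1} = 1 (mod 11).
  i = 3 (α = 9): (9−1)(9−10)(9−8)(9−2) = 8·(−1)·1·7 = −56 ≡ 10, so v_3 = 10^{−1} = 10 (mod 11).
  i = 4 (α = 8): (8−1)(8−10)(8−9)(8−2) = 7·(−2)·(−1)·6 = 84 ≡ 7, so v_4 = 7^{−1} = 8 (mod 11).
  i = 5 (α = 2): (2−1)(2−10)(2−9)(2−8) = 1·(−8)·(−7)·(−6) = −336 ≡ 5, so v_5 = 5^{−1} = 9 (mod 11).
  v = [5, 1, 10, 8, 9].
Step 2: syndromes of r = [0, 6, 9, 0, 8] (all sums mod 11).
  S_0 = Σ v_i r_i = 5·0 + 1·6 + 10·9 + 8·0 + 9·8 = 168 ≡ 3.
  S_1 = Σ v_i α_i r_i = 5·1·0 + 1·10·6 + 10·9·9 + 8·8·0 + 9·2·8 = 1014 ≡ 2.
  α_i^2 mod 11 = [1, 1, 4, 9, 4].
  S_2 = Σ v_i α_i^2 r_i = 5·1·0 + 1·1·6 + 10·4·9 + 8·9·0 + 9·4·8 = 654 ≡ 5.
  S = (3, 2, 5) ≠ 0, so r is not a codeword (an error is present).
Step 3: locate the error. For a single error e at position i, S_ℓ = v_i·e·α_i^ℓ, so α_err = S_1/S_0.
  S_0^{−1} = 3^{−1} = 4 (mod 11), so α_err = 2·4 = 8 ≡ 8 = α_4. Error position i = 4.
  Consistency check: S_2/S_1 = 5·6 = 30 ≡ 8 = α_err ✓ (single-error assumption holds).
Step 4: error magnitude e = S_0/v_4 = S_0·∏_{j≠4}(α_4 − α_j) = 3·7 = 21 ≡ 10 (mod 11).
Step 5: correct position 4: c_4 = r_4 − e = 0 − 10 ≡ 1 (mod 11). Hence c = [0, 6, 9, 1, 8].
  Check: interpolating c through the α_i gives m(x) = 3 + 8·x (degree < 2) with m(α_i) = c_i for every i, so c is indeed a codeword.


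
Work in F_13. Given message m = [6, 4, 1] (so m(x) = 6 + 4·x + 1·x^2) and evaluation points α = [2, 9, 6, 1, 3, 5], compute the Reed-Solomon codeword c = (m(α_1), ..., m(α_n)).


c = [5, 6, 1, 11, 1, 12]

Message polynomial: m(x) = 6 + 4·x + 1·x^2 (mod 13).
For each evaluation point α_i, compute m(α_i) mod 13:
  α_1 = 2: Horner steps 1 → 6 → 5, so m(2) = 5.
  α_2 = 9: Horner steps 1 → 0 → 6, so m(9) = 6.
  α_3 = 6: Horner steps 1 → 10 → 1, so m(6) = 1.
  α_4 = 1: Horner steps 1 → 5 → 11, so m(1) = 11.
  α_5 = 3: Horner steps 1 → 7 → 1, so m(3) = 1.
  α_6 = 5: Horner steps 1 → 9 → 12, so m(5) = 12.
Codeword c = [5, 6, 1, 11, 1, 12] ∈ F_13^6.


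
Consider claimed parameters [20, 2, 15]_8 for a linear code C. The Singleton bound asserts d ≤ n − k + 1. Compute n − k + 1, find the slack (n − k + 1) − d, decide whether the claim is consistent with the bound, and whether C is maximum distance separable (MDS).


Singleton RHS = n − k + 1 = 19, slack = 4, bound satisfied, not MDS.

Singleton bound: d ≤ n − k + 1.
Here n = 20, k = 2, so n − k + 1 = 19.
Given d = 15, check d ≤ 19: YES.
Slack = (n − k + 1) − d = 4.
The code is NOT MDS (slack = 4 > 0).
Description: the claimed parameters are [20, 2, 15]_8; such a code would be non-MDS.


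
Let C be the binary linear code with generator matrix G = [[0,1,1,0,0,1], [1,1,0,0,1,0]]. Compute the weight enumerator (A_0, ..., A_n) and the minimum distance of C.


Weight distribution: A_0 = 1, A_3 = 2, A_4 = 1. Minimum distance d = 3.

Enumerate all 2^2 = 4 messages m ∈ F_2^2.
For each, compute codeword c = mG in F_2^6, then tally its weight.
  m = 00 → c = 000000, weight = 0.
  m = 10 → c = 011001, weight = 3.
  m = 01 → c = 110010, weight = 3.
  m = 11 → c = 101011, weight = 4.
Tally weights:
  weight 0: 1 codewords.
  weight 3: 2 codewords.
  weight 4: 1 codewords.
Minimum distance d = smallest w > 0 with A_w > 0 = 3.
Sanity: Σ A_w = 4 = 2^2 = 4 ✓.


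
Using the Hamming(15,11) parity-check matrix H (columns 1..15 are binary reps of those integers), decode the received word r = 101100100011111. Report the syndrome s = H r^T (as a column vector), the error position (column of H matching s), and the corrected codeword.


s = (1, 0, 1, 0)^T, error position = 10, corrected codeword c = 101100100111111

Compute s = H r^T mod 2 one row at a time:
  s_1 = 0 + 0 + 0 + 1 + 1 + 1 + 1 + 1 = 5 ≡ 1 (mod 2).
  s_2 = 1 + 0 + 0 + 1 + 1 + 1 + 1 + 1 = 6 ≡ 0 (mod 2).
  s_3 = 0 + 1 + 0 + 1 + 0 + 1 + 1 + 1 = 5 ≡ 1 (mod 2).
  s_4 = 1 + 1 + 0 + 1 + 0 + 1 + 1 + 1 = 6 ≡ 0 (mod 2).
s = (1, 0, 1, 0)^T — this equals column 10 of H (binary 1010), so error is at position 10.
Correct: flip bit 10 of r = 101100100011111 to get c = 101100100111111.


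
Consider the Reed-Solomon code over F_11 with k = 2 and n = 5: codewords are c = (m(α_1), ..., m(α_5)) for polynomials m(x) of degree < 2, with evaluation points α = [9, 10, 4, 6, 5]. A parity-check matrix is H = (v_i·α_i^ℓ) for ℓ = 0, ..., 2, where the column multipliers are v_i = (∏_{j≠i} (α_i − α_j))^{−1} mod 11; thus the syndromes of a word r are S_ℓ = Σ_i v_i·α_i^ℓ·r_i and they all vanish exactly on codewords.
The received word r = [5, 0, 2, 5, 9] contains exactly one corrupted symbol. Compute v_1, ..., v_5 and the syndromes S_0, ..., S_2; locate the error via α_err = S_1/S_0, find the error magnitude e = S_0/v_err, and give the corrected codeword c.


S = (2, 7, 8), error at position 1, error magnitude e = 1, c = [4, 0, 2, 5, 9].

Step 1: column multipliers v_i = (∏_{j≠i}(α_i − α_j))^{−1} mod 11.
  i = 1 (α = 9): (9−10)(9−4)(9−6)(9−5) = (−1)·5·3·4 = −60 ≡ 6, so v_1 = 6^{−1} = 2 (mod 11).
  i = 2 (α = 10): (10−9)(10−4)(10−6)(10−5) = 1·6·4·5 = 120 ≡ 10, so v_2 = 10^{−1} = 10 (mod 11).
  i = 3 (α = 4): (4−9)(4−10)(4−6)(4−5) = (−5)·(−6)·(−2)·(−1) = 60 ≡ 5, so v_3 = 5^{−1} = 9 (mod 11).
  i = 4 (α = 6): (6−9)(6−10)(6−4)(6−5) = (−3)·(−4)·2·1 = 24 ≡ 2, so v_4 = 2^{−1} = 6 (mod 11).
  i = 5 (α = 5): (5−9)(5−10)(5−4)(5−6) = (−4)·(−5)·1·(−1) = −20 ≡ 2, so v_5 = 2^{−1} = 6 (mod 11).
  v = [2, 10, 9, 6, 6].
Step 2: syndromes of r = [5, 0, 2, 5, 9] (all sums mod 11).
  S_0 = Σ v_i r_i = 2·5 + 10·0 + 9·2 + 6·5 + 6·9 = 112 ≡ 2.
  S_1 = Σ v_i α_i r_i = 2·9·5 + 10·10·0 + 9·4·2 + 6·6·5 + 6·5·9 = 612 ≡ 7.
  α_i^2 mod 11 = [4, 1, 5, 3, 3].
  S_2 = Σ v_i α_i^2 r_i = 2·4·5 + 10·1·0 + 9·5·2 + 6·3·5 + 6·3·9 = 382 ≡ 8.
  S = (2, 7, 8) ≠ 0, so r is not a codeword (an error is present).
Step 3: locate the error. For a single error e at position i, S_ℓ = v_i·e·α_i^ℓ, so α_err = S_1/S_0.
  S_0^{−1} = 2^{−1} = 6 (mod 11), so α_err = 7·6 = 42 ≡ 9 = α_1. Error position i = 1.
  Consistency check: S_2/S_1 = 8·8 = 64 ≡ 9 = α_err ✓ (single-error assumption holds).
Step 4: error magnitude e = S_0/v_1 = S_0·∏_{j≠1}(α_1 − α_j) = 2·6 = 12 ≡ 1 (mod 11).
Step 5: correct position 1: c_1 = r_1 − e = 5 − 1 ≡ 4 (mod 11). Hence c = [4, 0, 2, 5, 9].
  Check: interpolating c through the α_i gives m(x) = 7 + 7·x (degree < 2) with m(α_i) = c_i for every i, so c is indeed a codeword.


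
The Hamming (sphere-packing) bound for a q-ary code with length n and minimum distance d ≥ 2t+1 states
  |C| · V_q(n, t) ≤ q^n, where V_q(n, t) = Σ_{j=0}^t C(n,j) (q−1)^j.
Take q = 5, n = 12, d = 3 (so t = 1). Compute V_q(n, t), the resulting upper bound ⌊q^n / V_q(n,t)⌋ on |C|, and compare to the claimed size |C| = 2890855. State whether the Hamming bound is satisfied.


V_q(n, t) = 49, q^n = 244140625, Hamming bound = 4982461, |C| = 2890855 ≤ bound (satisfied).

Step 1: Compute V_q(n, t) = Σ_{j=0}^1 C(n, j) (q−1)^j.
  j = 0: C(12,0)·(4)^0 = 1·1 = 1.
  j = 1: C(12,1)·(4)^1 = 12·4 = 48.
  V_q(n, t) = 1 + 48 = 49.
Step 2: q^n = 5^12 = 244140625.
Step 3: Hamming bound ⌊q^n / V_q(n,t)⌋ = ⌊244140625/49⌋ = 4982461.
Step 4: Compare |C| = 2890855 to 4982461: satisfied.
The claimed |C| lies below the Hamming bound.


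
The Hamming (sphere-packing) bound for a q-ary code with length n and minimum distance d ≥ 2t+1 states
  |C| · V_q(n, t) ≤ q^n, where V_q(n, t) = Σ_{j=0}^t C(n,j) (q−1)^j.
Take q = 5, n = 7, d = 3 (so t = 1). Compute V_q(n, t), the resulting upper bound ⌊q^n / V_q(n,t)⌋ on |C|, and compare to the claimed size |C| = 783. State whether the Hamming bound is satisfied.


V_q(n, t) = 29, q^n = 78125, Hamming bound = 2693, |C| = 783 ≤ bound (satisfied).

Step 1: Compute V_q(n, t) = Σ_{j=0}^1 C(n, j) (q−1)^j.
  j = 0: C(7,0)·(4)^0 = 1·1 = 1.
  j = 1: C(7,1)·(4)^1 = 7·4 = 28.
  V_q(n, t) = 1 + 28 = 29.
Step 2: q^n = 5^7 = 78125.
Step 3: Hamming bound ⌊q^n / V_q(n,t)⌋ = ⌊78125/29⌋ = 2693.
Step 4: Compare |C| = 783 to 2693: satisfied.
The claimed |C| lies below the Hamming bound.


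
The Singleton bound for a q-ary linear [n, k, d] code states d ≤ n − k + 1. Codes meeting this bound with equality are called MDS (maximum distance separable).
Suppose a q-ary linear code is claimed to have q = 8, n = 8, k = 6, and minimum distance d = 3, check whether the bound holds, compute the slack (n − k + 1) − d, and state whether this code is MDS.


Singleton RHS = n − k + 1 = 3, slack = 0, bound satisfied, MDS.

Singleton bound: d ≤ n − k + 1.
Here n = 8, k = 6, so n − k + 1 = 3.
Given d = 3, check d ≤ 3: YES.
Slack = (n − k + 1) − d = 0.
The code is MDS (slack = 0).
Description: the claimed parameters are [8, 6, 3]_8; such a code would be MDS (meets Singleton bound).
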